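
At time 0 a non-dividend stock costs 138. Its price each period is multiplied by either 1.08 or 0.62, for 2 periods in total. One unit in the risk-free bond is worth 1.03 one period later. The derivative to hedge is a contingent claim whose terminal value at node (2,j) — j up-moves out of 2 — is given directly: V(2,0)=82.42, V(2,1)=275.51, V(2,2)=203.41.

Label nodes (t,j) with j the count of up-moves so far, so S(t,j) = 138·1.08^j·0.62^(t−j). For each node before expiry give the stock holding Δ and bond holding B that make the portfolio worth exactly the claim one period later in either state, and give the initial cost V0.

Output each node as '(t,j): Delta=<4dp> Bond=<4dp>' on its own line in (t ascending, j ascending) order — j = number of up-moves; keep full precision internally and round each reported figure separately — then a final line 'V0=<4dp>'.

Since d<R<u, set p* = (R−d)/(u−d) = 0.8913; price each node as the discounted p*-expectation of its children.
At expiry t=2: V(2,0)=82.4200, V(2,1)=275.5100, V(2,2)=203.4100
  t=1,j=0: stock 85.5600 → up 92.4048 (V=275.5100), down 53.0472 (V=82.4200). Price 247.1087; hedge Δ=4.9060, bond B=-172.6522.
  t=1,j=1: stock 149.0400 → up 160.9632 (V=203.4100), down 92.4048 (V=275.5100). Price 205.0941; hedge Δ=-1.0517, bond B=361.8333.
  t=0,j=0: stock 138.0000 → up 149.0400 (V=205.0941), down 85.5600 (V=247.1087). Price 203.5543; hedge Δ=-0.6619, bond B=294.8903.
Self-financing check: at every node Δ·S+B equals the discounted successor values.

(0,0): Delta=-0.6619 Bond=294.8903
(1,0): Delta=4.9060 Bond=-172.6522
(1,1): Delta=-1.0517 Bond=361.8333
V0=203.5543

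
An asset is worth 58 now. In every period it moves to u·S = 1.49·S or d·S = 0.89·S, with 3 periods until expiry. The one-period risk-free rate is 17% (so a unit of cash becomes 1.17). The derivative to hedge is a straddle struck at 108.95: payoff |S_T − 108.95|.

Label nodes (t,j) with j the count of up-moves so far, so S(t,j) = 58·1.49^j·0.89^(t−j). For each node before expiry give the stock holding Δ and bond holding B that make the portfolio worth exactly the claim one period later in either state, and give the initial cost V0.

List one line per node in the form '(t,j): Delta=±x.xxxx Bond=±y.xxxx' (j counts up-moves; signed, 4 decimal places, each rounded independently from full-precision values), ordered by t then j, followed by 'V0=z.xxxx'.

(0,0): Delta=-0.1755 Bond=33.1855
(1,0): Delta=-0.8544 Bond=73.8737
(1,1): Delta=0.2880 Bond=-1.2263
(2,0): Delta=-1.0000 Bond=93.1197
(2,1): Delta=-0.7551 Bond=78.7895
(2,2): Delta=1.0000 Bond=-93.1197
V0=23.0064

No-arbitrage ⇒ martingale measure with p* = (R−d)/(u−d) = 0.4667.
At expiry t=3: V(3,0)=68.0618, V(3,1)=40.4967, V(3,2)=5.6516, V(3,3)=82.9110
  t=2,j=0: stock 45.9418 → up 68.4533 (V=40.4967), down 40.8882 (V=68.0618). Price 47.1779; hedge Δ=-1.0000, bond B=93.1197.
  t=2,j=1: stock 76.9138 → up 114.6016 (V=5.6516), down 68.4533 (V=40.4967). Price 20.7142; hedge Δ=-0.7551, bond B=78.7895.
  t=2,j=2: stock 128.7658 → up 191.8610 (V=82.9110), down 114.6016 (V=5.6516). Price 35.6461; hedge Δ=1.0000, bond B=-93.1197.
  t=1,j=0: stock 51.6200 → up 76.9138 (V=20.7142), down 45.9418 (V=47.1779). Price 29.7677; hedge Δ=-0.8544, bond B=73.8737.
  t=1,j=1: stock 86.4200 → up 128.7658 (V=35.6461), down 76.9138 (V=20.7142). Price 23.6602; hedge Δ=0.2880, bond B=-1.2263.
  t=0,j=0: stock 58.0000 → up 86.4200 (V=23.6602), down 51.6200 (V=29.7677). Price 23.0064; hedge Δ=-0.1755, bond B=33.1855.
The time-0 hedge costs 23.0064, which is the no-arbitrage price.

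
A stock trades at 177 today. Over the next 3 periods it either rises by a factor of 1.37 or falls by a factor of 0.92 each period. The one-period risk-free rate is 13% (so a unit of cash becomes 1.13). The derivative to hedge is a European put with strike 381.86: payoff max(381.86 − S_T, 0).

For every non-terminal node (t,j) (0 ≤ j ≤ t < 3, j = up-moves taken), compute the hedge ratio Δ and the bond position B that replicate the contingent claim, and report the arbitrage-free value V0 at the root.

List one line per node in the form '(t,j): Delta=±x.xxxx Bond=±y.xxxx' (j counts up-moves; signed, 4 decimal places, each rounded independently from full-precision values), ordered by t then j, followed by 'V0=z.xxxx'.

No-arbitrage ⇒ martingale measure with p* = (R−d)/(u−d) = 0.4667.
Payoff layer (t=3): V(3,0)=244.0322, V(3,1)=176.6165, V(3,2)=76.2256, V(3,3)=0.0000
Node (2,0) S=149.8128: V=(p*·176.6165+(1−p*)·244.0322)/1.13=188.1164; Δ=(176.6165−244.0322)/(205.2435−137.8278)=-1.0000; B=V−Δ·S=337.9292
Node (2,1) S=223.0908: V=(p*·76.2256+(1−p*)·176.6165)/1.13=114.8384; Δ=(76.2256−176.6165)/(305.6344−205.2435)=-1.0000; B=V−Δ·S=337.9292
Node (2,2) S=332.2113: V=(p*·0.0000+(1−p*)·76.2256)/1.13=35.9767; Δ=(0.0000−76.2256)/(455.1295−305.6344)=-0.5099; B=V−Δ·S=205.3669
Node (1,0) S=162.8400: V=(p*·114.8384+(1−p*)·188.1164)/1.13=136.2124; Δ=(114.8384−188.1164)/(223.0908−149.8128)=-1.0000; B=V−Δ·S=299.0524
Node (1,1) S=242.4900: V=(p*·35.9767+(1−p*)·114.8384)/1.13=69.0586; Δ=(35.9767−114.8384)/(332.2113−223.0908)=-0.7227; B=V−Δ·S=244.3069
Node (0,0) S=177.0000: V=(p*·69.0586+(1−p*)·136.2124)/1.13=92.8088; Δ=(69.0586−136.2124)/(242.4900−162.8400)=-0.8431; B=V−Δ·S=242.0394
Each (Δ,B) replicates both successor values, so the strategy is self-financing and V0 is arbitrage-free.

(0,0): Delta=-0.8431 Bond=242.0394
(1,0): Delta=-1.0000 Bond=299.0524
(1,1): Delta=-0.7227 Bond=244.3069
(2,0): Delta=-1.0000 Bond=337.9292
(2,1): Delta=-1.0000 Bond=337.9292
(2,2): Delta=-0.5099 Bond=205.3669
V0=92.8088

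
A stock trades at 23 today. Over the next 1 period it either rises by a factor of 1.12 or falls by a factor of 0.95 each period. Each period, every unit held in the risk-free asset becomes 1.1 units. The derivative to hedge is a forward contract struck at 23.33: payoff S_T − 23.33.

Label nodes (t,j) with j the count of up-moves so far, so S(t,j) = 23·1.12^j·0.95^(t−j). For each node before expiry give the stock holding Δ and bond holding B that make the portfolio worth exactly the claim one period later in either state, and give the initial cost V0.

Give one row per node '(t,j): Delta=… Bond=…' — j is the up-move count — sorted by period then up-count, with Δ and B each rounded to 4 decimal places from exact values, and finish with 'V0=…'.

(0,0): Delta=1.0000 Bond=-21.2091
V0=1.7909

Risk-neutral probability p* = (R−d)/(u−d) = (1.1−0.95)/(1.12−0.95) = 0.8824.
Payoff layer (t=1): V(1,0)=-1.4800, V(1,1)=2.4300
  t=0,j=0: stock 23.0000 → up 25.7600 (V=2.4300), down 21.8500 (V=-1.4800). Price 1.7909; hedge Δ=1.0000, bond B=-21.2091.
Self-financing check: at every node Δ·S+B equals the discounted successor values.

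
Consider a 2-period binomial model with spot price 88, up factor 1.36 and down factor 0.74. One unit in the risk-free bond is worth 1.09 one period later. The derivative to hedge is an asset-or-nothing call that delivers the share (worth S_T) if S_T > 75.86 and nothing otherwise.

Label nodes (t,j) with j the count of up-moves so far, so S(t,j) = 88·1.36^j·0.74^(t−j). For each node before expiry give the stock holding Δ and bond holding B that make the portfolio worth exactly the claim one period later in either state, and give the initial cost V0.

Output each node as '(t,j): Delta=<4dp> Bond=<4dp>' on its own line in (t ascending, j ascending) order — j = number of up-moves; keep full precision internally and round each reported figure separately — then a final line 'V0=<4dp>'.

Under the risk-neutral measure, an up-move has probability p* = (R−d)/(u−d) = 0.5645 and values discount at R = 1.09.
At expiry t=2: V(2,0)=0.0000, V(2,1)=88.5632, V(2,2)=162.7648
(1,0): S=65.1200. Δ = (V_up−V_dn)/(S_up−S_dn) = (88.5632−0.0000)/(88.5632−48.1888) = 2.1935. V = [p*·88.5632 + (1−p*)·0.0000]/1.09 = 45.8673. B = V − Δ·S = -96.9766.
(1,1): S=119.6800. Δ = (V_up−V_dn)/(S_up−S_dn) = (162.7648−88.5632)/(162.7648−88.5632) = 1.0000. V = [p*·162.7648 + (1−p*)·88.5632]/1.09 = 119.6800. B = V − Δ·S = 0.0000.
(0,0): S=88.0000. Δ = (V_up−V_dn)/(S_up−S_dn) = (119.6800−45.8673)/(119.6800−65.1200) = 1.3529. V = [p*·119.6800 + (1−p*)·45.8673]/1.09 = 80.3080. B = V − Δ·S = -38.7447.
Check: Δ(0,0)·S0 + B(0,0) = 80.3080 = V0.

(0,0): Delta=1.3529 Bond=-38.7447
(1,0): Delta=2.1935 Bond=-96.9766
(1,1): Delta=1.0000 Bond=0.0000
V0=80.3080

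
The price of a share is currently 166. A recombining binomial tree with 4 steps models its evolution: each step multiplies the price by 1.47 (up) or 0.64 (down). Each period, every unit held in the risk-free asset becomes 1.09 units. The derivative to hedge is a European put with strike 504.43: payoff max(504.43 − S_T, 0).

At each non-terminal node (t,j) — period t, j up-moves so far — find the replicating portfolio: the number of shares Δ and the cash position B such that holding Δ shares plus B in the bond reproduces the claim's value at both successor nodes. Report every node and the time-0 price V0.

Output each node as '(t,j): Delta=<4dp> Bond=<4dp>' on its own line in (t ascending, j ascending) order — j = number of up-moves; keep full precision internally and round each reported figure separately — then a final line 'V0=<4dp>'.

Risk-neutral probability p* = (R−d)/(u−d) = (1.09−0.64)/(1.47−0.64) = 0.5422.
Terminal values V(4,·): V(4,0)=476.5798, V(4,1)=440.4616, V(4,2)=357.5026, V(4,3)=166.9562, V(4,4)=0.0000
(3,0): S=43.5159. Δ = (V_up−V_dn)/(S_up−S_dn) = (440.4616−476.5798)/(63.9684−27.8502) = -1.0000. V = [p*·440.4616 + (1−p*)·476.5798]/1.09 = 419.2639. B = V − Δ·S = 462.7798.
(3,1): S=99.9506. Δ = (V_up−V_dn)/(S_up−S_dn) = (357.5026−440.4616)/(146.9274−63.9684) = -1.0000. V = [p*·357.5026 + (1−p*)·440.4616]/1.09 = 362.8292. B = V − Δ·S = 462.7798.
(3,2): S=229.5740. Δ = (V_up−V_dn)/(S_up−S_dn) = (166.9562−357.5026)/(337.4738−146.9274) = -1.0000. V = [p*·166.9562 + (1−p*)·357.5026]/1.09 = 233.2058. B = V − Δ·S = 462.7798.
(3,3): S=527.3028. Δ = (V_up−V_dn)/(S_up−S_dn) = (0.0000−166.9562)/(775.1351−337.4738) = -0.3815. V = [p*·0.0000 + (1−p*)·166.9562]/1.09 = 70.1264. B = V − Δ·S = 271.2784.
(2,0): S=67.9936. Δ = (V_up−V_dn)/(S_up−S_dn) = (362.8292−419.2639)/(99.9506−43.5159) = -1.0000. V = [p*·362.8292 + (1−p*)·419.2639]/1.09 = 356.5750. B = V − Δ·S = 424.5686.
(2,1): S=156.1728. Δ = (V_up−V_dn)/(S_up−S_dn) = (233.2058−362.8292)/(229.5740−99.9506) = -1.0000. V = [p*·233.2058 + (1−p*)·362.8292]/1.09 = 268.3958. B = V − Δ·S = 424.5686.
(2,2): S=358.7094. Δ = (V_up−V_dn)/(S_up−S_dn) = (70.1264−233.2058)/(527.3028−229.5740) = -0.5477. V = [p*·70.1264 + (1−p*)·233.2058]/1.09 = 132.8342. B = V − Δ·S = 329.3154.
(1,0): S=106.2400. Δ = (V_up−V_dn)/(S_up−S_dn) = (268.3958−356.5750)/(156.1728−67.9936) = -1.0000. V = [p*·268.3958 + (1−p*)·356.5750]/1.09 = 283.2725. B = V − Δ·S = 389.5125.
(1,1): S=244.0200. Δ = (V_up−V_dn)/(S_up−S_dn) = (132.8342−268.3958)/(358.7094−156.1728) = -0.6693. V = [p*·132.8342 + (1−p*)·268.3958]/1.09 = 178.8060. B = V − Δ·S = 342.1333.
(0,0): S=166.0000. Δ = (V_up−V_dn)/(S_up−S_dn) = (178.8060−283.2725)/(244.0200−106.2400) = -0.7582. V = [p*·178.8060 + (1−p*)·283.2725]/1.09 = 207.9211. B = V − Δ·S = 333.7844.
The time-0 hedge costs 207.9211, which is the no-arbitrage price.

(0,0): Delta=-0.7582 Bond=333.7844
(1,0): Delta=-1.0000 Bond=389.5125
(1,1): Delta=-0.6693 Bond=342.1333
(2,0): Delta=-1.0000 Bond=424.5686
(2,1): Delta=-1.0000 Bond=424.5686
(2,2): Delta=-0.5477 Bond=329.3154
(3,0): Delta=-1.0000 Bond=462.7798
(3,1): Delta=-1.0000 Bond=462.7798
(3,2): Delta=-1.0000 Bond=462.7798
(3,3): Delta=-0.3815 Bond=271.2784
V0=207.9211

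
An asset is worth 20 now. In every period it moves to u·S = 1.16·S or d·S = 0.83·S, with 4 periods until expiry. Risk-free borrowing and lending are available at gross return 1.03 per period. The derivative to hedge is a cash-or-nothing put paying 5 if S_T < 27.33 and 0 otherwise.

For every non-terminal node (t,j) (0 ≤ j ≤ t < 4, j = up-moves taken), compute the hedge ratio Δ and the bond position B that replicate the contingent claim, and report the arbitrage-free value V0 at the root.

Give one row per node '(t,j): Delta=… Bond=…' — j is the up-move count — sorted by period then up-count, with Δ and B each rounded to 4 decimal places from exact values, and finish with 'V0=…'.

No-arbitrage ⇒ martingale measure with p* = (R−d)/(u−d) = 0.6061.
At expiry t=4: V(4,0)=5.0000, V(4,1)=5.0000, V(4,2)=5.0000, V(4,3)=5.0000, V(4,4)=0.0000
  t=3,j=0: stock 11.4357 → up 13.2655 (V=5.0000), down 9.4917 (V=5.0000). Price 4.8544; hedge Δ=0.0000, bond B=4.8544.
  t=3,j=1: stock 15.9825 → up 18.5397 (V=5.0000), down 13.2655 (V=5.0000). Price 4.8544; hedge Δ=0.0000, bond B=4.8544.
  t=3,j=2: stock 22.3370 → up 25.9109 (V=5.0000), down 18.5397 (V=5.0000). Price 4.8544; hedge Δ=0.0000, bond B=4.8544.
  t=3,j=3: stock 31.2179 → up 36.2128 (V=0.0000), down 25.9109 (V=5.0000). Price 1.9123; hedge Δ=-0.4853, bond B=17.0638.
  t=2,j=0: stock 13.7780 → up 15.9825 (V=4.8544), down 11.4357 (V=4.8544). Price 4.7130; hedge Δ=0.0000, bond B=4.7130.
  t=2,j=1: stock 19.2560 → up 22.3370 (V=4.8544), down 15.9825 (V=4.8544). Price 4.7130; hedge Δ=0.0000, bond B=4.7130.
  t=2,j=2: stock 26.9120 → up 31.2179 (V=1.9123), down 22.3370 (V=4.8544). Price 2.9819; hedge Δ=-0.3313, bond B=11.8971.
  t=1,j=0: stock 16.6000 → up 19.2560 (V=4.7130), down 13.7780 (V=4.7130). Price 4.5757; hedge Δ=0.0000, bond B=4.5757.
  t=1,j=1: stock 23.2000 → up 26.9120 (V=2.9819), down 19.2560 (V=4.7130). Price 3.5571; hedge Δ=-0.2261, bond B=8.8029.
  t=0,j=0: stock 20.0000 → up 23.2000 (V=3.5571), down 16.6000 (V=4.5757). Price 3.8431; hedge Δ=-0.1543, bond B=6.9298.
Root portfolio cost Δ·20+B reproduces V0=3.8431.

(0,0): Delta=-0.1543 Bond=6.9298
(1,0): Delta=0.0000 Bond=4.5757
(1,1): Delta=-0.2261 Bond=8.8029
(2,0): Delta=0.0000 Bond=4.7130
(2,1): Delta=0.0000 Bond=4.7130
(2,2): Delta=-0.3313 Bond=11.8971
(3,0): Delta=0.0000 Bond=4.8544
(3,1): Delta=0.0000 Bond=4.8544
(3,2): Delta=0.0000 Bond=4.8544
(3,3): Delta=-0.4853 Bond=17.0638
V0=3.8431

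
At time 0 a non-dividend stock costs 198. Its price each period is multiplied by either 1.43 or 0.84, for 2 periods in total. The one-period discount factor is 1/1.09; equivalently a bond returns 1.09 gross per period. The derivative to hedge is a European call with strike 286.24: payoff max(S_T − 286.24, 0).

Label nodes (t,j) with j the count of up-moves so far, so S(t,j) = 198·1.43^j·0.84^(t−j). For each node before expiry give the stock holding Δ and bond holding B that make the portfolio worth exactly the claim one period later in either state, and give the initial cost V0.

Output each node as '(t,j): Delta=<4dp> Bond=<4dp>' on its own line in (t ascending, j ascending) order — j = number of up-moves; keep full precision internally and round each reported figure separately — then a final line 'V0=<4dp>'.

The replicating-portfolio and risk-neutral prices coincide; use p* = (1.09−0.84)/(1.43−0.84) = 0.4237 for the latter.
Terminal values V(2,·): V(2,0)=0.0000, V(2,1)=0.0000, V(2,2)=118.6502
Node (1,0) S=166.3200: V=(p*·0.0000+(1−p*)·0.0000)/1.09=0.0000; Δ=(0.0000−0.0000)/(237.8376−139.7088)=0.0000; B=V−Δ·S=0.0000
Node (1,1) S=283.1400: V=(p*·118.6502+(1−p*)·0.0000)/1.09=46.1243; Δ=(118.6502−0.0000)/(404.8902−237.8376)=0.7103; B=V−Δ·S=-154.9777
Node (0,0) S=198.0000: V=(p*·46.1243+(1−p*)·0.0000)/1.09=17.9305; Δ=(46.1243−0.0000)/(283.1400−166.3200)=0.3948; B=V−Δ·S=-60.2464
Self-financing check: at every node Δ·S+B equals the discounted successor values.

(0,0): Delta=0.3948 Bond=-60.2464
(1,0): Delta=0.0000 Bond=0.0000
(1,1): Delta=0.7103 Bond=-154.9777
V0=17.9305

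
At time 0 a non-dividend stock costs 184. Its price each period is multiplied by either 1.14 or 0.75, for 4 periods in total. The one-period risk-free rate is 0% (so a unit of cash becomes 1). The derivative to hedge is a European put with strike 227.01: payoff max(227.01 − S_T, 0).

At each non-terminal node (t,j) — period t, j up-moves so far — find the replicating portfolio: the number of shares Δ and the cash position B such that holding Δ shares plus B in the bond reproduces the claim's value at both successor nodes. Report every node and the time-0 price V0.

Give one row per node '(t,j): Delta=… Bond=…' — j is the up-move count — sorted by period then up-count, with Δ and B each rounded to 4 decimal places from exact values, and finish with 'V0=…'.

Since d<R<u, set p* = (R−d)/(u−d) = 0.6410; price each node as the discounted p*-expectation of its children.
Terminal values V(4,·): V(4,0)=168.7912, V(4,1)=138.5175, V(4,2)=92.5014, V(4,3)=22.5569, V(4,4)=0.0000
(3,0): S=77.6250. Δ = (V_up−V_dn)/(S_up−S_dn) = (138.5175−168.7912)/(88.4925−58.2188) = -1.0000. V = [p*·138.5175 + (1−p*)·168.7912]/1 = 149.3850. B = V − Δ·S = 227.0100.
(3,1): S=117.9900. Δ = (V_up−V_dn)/(S_up−S_dn) = (92.5014−138.5175)/(134.5086−88.4925) = -1.0000. V = [p*·92.5014 + (1−p*)·138.5175]/1 = 109.0200. B = V − Δ·S = 227.0100.
(3,2): S=179.3448. Δ = (V_up−V_dn)/(S_up−S_dn) = (22.5569−92.5014)/(204.4531−134.5086) = -1.0000. V = [p*·22.5569 + (1−p*)·92.5014]/1 = 47.6652. B = V − Δ·S = 227.0100.
(3,3): S=272.6041. Δ = (V_up−V_dn)/(S_up−S_dn) = (0.0000−22.5569)/(310.7687−204.4531) = -0.2122. V = [p*·0.0000 + (1−p*)·22.5569]/1 = 8.0974. B = V − Δ·S = 65.9356.
(2,0): S=103.5000. Δ = (V_up−V_dn)/(S_up−S_dn) = (109.0200−149.3850)/(117.9900−77.6250) = -1.0000. V = [p*·109.0200 + (1−p*)·149.3850]/1 = 123.5100. B = V − Δ·S = 227.0100.
(2,1): S=157.3200. Δ = (V_up−V_dn)/(S_up−S_dn) = (47.6652−109.0200)/(179.3448−117.9900) = -1.0000. V = [p*·47.6652 + (1−p*)·109.0200]/1 = 69.6900. B = V − Δ·S = 227.0100.
(2,2): S=239.1264. Δ = (V_up−V_dn)/(S_up−S_dn) = (8.0974−47.6652)/(272.6041−179.3448) = -0.4243. V = [p*·8.0974 + (1−p*)·47.6652]/1 = 22.3012. B = V − Δ·S = 123.7572.
(1,0): S=138.0000. Δ = (V_up−V_dn)/(S_up−S_dn) = (69.6900−123.5100)/(157.3200−103.5000) = -1.0000. V = [p*·69.6900 + (1−p*)·123.5100]/1 = 89.0100. B = V − Δ·S = 227.0100.
(1,1): S=209.7600. Δ = (V_up−V_dn)/(S_up−S_dn) = (22.3012−69.6900)/(239.1264−157.3200) = -0.5793. V = [p*·22.3012 + (1−p*)·69.6900]/1 = 39.3126. B = V − Δ·S = 160.8223.
(0,0): S=184.0000. Δ = (V_up−V_dn)/(S_up−S_dn) = (39.3126−89.0100)/(209.7600−138.0000) = -0.6926. V = [p*·39.3126 + (1−p*)·89.0100]/1 = 57.1527. B = V − Δ·S = 184.5820.
Root portfolio cost Δ·184+B reproduces V0=57.1527.

(0,0): Delta=-0.6926 Bond=184.5820
(1,0): Delta=-1.0000 Bond=227.0100
(1,1): Delta=-0.5793 Bond=160.8223
(2,0): Delta=-1.0000 Bond=227.0100
(2,1): Delta=-1.0000 Bond=227.0100
(2,2): Delta=-0.4243 Bond=123.7572
(3,0): Delta=-1.0000 Bond=227.0100
(3,1): Delta=-1.0000 Bond=227.0100
(3,2): Delta=-1.0000 Bond=227.0100
(3,3): Delta=-0.2122 Bond=65.9356
V0=57.1527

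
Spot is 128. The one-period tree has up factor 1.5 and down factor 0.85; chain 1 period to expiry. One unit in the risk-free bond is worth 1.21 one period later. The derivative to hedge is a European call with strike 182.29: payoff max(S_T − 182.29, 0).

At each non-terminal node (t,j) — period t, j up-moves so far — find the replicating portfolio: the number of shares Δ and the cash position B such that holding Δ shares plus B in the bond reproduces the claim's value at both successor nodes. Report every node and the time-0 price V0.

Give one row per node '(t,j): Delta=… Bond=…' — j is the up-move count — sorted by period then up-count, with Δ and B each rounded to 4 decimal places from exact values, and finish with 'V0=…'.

(0,0): Delta=0.1167 Bond=-10.4940
V0=4.4445

Since d<R<u, set p* = (R−d)/(u−d) = 0.5538; price each node as the discounted p*-expectation of its children.
Terminal values V(1,·): V(1,0)=0.0000, V(1,1)=9.7100
  t=0,j=0: stock 128.0000 → up 192.0000 (V=9.7100), down 108.8000 (V=0.0000). Price 4.4445; hedge Δ=0.1167, bond B=-10.4940.
Check: Δ(0,0)·S0 + B(0,0) = 4.4445 = V0.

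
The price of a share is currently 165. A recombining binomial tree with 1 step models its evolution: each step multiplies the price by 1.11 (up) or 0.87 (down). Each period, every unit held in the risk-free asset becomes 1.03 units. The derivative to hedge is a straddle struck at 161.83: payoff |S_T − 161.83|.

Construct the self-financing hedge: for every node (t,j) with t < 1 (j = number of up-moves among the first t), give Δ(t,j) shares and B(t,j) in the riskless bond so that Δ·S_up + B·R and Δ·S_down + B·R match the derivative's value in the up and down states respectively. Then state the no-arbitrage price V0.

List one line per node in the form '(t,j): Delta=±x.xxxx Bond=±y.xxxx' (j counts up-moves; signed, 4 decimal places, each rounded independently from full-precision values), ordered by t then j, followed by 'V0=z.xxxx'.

The replicating-portfolio and risk-neutral prices coincide; use p* = (1.03−0.87)/(1.11−0.87) = 0.6667 for the latter.
Terminal values V(1,·): V(1,0)=18.2800, V(1,1)=21.3200
(0,0): S=165.0000. Δ = (V_up−V_dn)/(S_up−S_dn) = (21.3200−18.2800)/(183.1500−143.5500) = 0.0768. V = [p*·21.3200 + (1−p*)·18.2800]/1.03 = 19.7152. B = V − Δ·S = 7.0485.
Check: Δ(0,0)·S0 + B(0,0) = 19.7152 = V0.

(0,0): Delta=0.0768 Bond=7.0485
V0=19.7152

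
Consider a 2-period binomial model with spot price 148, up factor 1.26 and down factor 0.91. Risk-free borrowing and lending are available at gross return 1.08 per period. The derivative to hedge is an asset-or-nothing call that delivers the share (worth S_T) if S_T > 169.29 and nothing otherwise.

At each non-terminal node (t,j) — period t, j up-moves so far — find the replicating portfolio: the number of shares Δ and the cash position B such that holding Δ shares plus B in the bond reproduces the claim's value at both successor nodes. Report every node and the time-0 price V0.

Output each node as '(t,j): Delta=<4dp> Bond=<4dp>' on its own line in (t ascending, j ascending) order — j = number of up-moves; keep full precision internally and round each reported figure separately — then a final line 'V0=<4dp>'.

(0,0): Delta=2.1267 Bond=-194.5378
(1,0): Delta=3.6000 Bond=-408.5293
(1,1): Delta=1.0000 Bond=0.0000
V0=120.2089

The replicating-portfolio and risk-neutral prices coincide; use p* = (1.08−0.91)/(1.26−0.91) = 0.4857 for the latter.
Terminal values V(2,·): V(2,0)=0.0000, V(2,1)=169.6968, V(2,2)=234.9648
  t=1,j=0: stock 134.6800 → up 169.6968 (V=169.6968), down 122.5588 (V=0.0000). Price 76.3187; hedge Δ=3.6000, bond B=-408.5293.
  t=1,j=1: stock 186.4800 → up 234.9648 (V=234.9648), down 169.6968 (V=169.6968). Price 186.4800; hedge Δ=1.0000, bond B=0.0000.
  t=0,j=0: stock 148.0000 → up 186.4800 (V=186.4800), down 134.6800 (V=76.3187). Price 120.2089; hedge Δ=2.1267, bond B=-194.5378.
Check: Δ(0,0)·S0 + B(0,0) = 120.2089 = V0.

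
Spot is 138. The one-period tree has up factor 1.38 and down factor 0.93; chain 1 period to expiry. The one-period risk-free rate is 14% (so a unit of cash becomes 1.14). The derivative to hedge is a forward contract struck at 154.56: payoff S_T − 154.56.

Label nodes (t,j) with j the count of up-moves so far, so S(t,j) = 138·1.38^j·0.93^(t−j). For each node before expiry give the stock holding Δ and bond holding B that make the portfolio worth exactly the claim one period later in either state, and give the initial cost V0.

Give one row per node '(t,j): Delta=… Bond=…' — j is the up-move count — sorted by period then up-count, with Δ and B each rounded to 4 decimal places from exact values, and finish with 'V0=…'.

(0,0): Delta=1.0000 Bond=-135.5789
V0=2.4211

The replicating-portfolio and risk-neutral prices coincide; use p* = (1.14−0.93)/(1.38−0.93) = 0.4667 for the latter.
Terminal payoffs: V(1,0)=-26.2200, V(1,1)=35.8800
(0,0): S=138.0000. Δ = (V_up−V_dn)/(S_up−S_dn) = (35.8800−-26.2200)/(190.4400−128.3400) = 1.0000. V = [p*·35.8800 + (1−p*)·-26.2200]/1.14 = 2.4211. B = V − Δ·S = -135.5789.
Each (Δ,B) replicates both successor values, so the strategy is self-financing and V0 is arbitrage-free.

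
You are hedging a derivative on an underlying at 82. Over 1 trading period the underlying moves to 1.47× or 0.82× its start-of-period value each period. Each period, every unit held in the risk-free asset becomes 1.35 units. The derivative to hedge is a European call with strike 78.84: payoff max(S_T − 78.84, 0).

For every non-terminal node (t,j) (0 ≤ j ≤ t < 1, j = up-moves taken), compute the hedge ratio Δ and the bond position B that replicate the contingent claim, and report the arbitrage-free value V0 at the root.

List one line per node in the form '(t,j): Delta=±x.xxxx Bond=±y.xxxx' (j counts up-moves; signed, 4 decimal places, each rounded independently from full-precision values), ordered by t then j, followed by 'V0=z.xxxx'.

(0,0): Delta=0.7824 Bond=-38.9675
V0=25.1863

The replicating-portfolio and risk-neutral prices coincide; use p* = (1.35−0.82)/(1.47−0.82) = 0.8154 for the latter.
Terminal values V(1,·): V(1,0)=0.0000, V(1,1)=41.7000
Node (0,0) S=82.0000: V=(p*·41.7000+(1−p*)·0.0000)/1.35=25.1863; Δ=(41.7000−0.0000)/(120.5400−67.2400)=0.7824; B=V−Δ·S=-38.9675
Root portfolio cost Δ·82+B reproduces V0=25.1863.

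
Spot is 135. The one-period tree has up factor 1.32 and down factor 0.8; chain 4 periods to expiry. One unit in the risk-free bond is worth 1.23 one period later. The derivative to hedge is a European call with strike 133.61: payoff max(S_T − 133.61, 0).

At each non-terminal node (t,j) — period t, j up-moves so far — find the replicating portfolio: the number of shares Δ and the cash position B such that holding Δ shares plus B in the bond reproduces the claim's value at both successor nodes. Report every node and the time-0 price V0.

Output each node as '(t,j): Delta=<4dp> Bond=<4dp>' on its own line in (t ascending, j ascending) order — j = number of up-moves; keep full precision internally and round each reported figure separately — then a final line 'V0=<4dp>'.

(0,0): Delta=0.9745 Bond=-54.5791
(1,0): Delta=0.8446 Bond=-53.1041
(1,1): Delta=0.9909 Bond=-70.0684
(2,0): Delta=0.2534 Bond=-14.2392
(2,1): Delta=0.9196 Bond=-76.0090
(2,2): Delta=1.0000 Bond=-88.3138
(3,0): Delta=0.0000 Bond=0.0000
(3,1): Delta=0.2855 Bond=-21.1799
(3,2): Delta=1.0000 Bond=-108.6260
(3,3): Delta=1.0000 Bond=-108.6260
V0=76.9743

Since d<R<u, set p* = (R−d)/(u−d) = 0.8269; price each node as the discounted p*-expectation of its children.
Terminal values V(4,·): V(4,0)=0.0000, V(4,1)=0.0000, V(4,2)=16.9334, V(4,3)=114.7865, V(4,4)=276.2443
(3,0): S=69.1200. Δ = (V_up−V_dn)/(S_up−S_dn) = (0.0000−0.0000)/(91.2384−55.2960) = 0.0000. V = [p*·0.0000 + (1−p*)·0.0000]/1.23 = 0.0000. B = V − Δ·S = 0.0000.
(3,1): S=114.0480. Δ = (V_up−V_dn)/(S_up−S_dn) = (16.9334−0.0000)/(150.5434−91.2384) = 0.2855. V = [p*·16.9334 + (1−p*)·0.0000]/1.23 = 11.3842. B = V − Δ·S = -21.1799.
(3,2): S=188.1792. Δ = (V_up−V_dn)/(S_up−S_dn) = (114.7865−16.9334)/(248.3965−150.5434) = 1.0000. V = [p*·114.7865 + (1−p*)·16.9334]/1.23 = 79.5532. B = V − Δ·S = -108.6260.
(3,3): S=310.4957. Δ = (V_up−V_dn)/(S_up−S_dn) = (276.2443−114.7865)/(409.8543−248.3965) = 1.0000. V = [p*·276.2443 + (1−p*)·114.7865]/1.23 = 201.8697. B = V − Δ·S = -108.6260.
(2,0): S=86.4000. Δ = (V_up−V_dn)/(S_up−S_dn) = (11.3842−0.0000)/(114.0480−69.1200) = 0.2534. V = [p*·11.3842 + (1−p*)·0.0000]/1.23 = 7.6536. B = V − Δ·S = -14.2392.
(2,1): S=142.5600. Δ = (V_up−V_dn)/(S_up−S_dn) = (79.5532−11.3842)/(188.1792−114.0480) = 0.9196. V = [p*·79.5532 + (1−p*)·11.3842]/1.23 = 55.0851. B = V − Δ·S = -76.0090.
(2,2): S=235.2240. Δ = (V_up−V_dn)/(S_up−S_dn) = (201.8697−79.5532)/(310.4957−188.1792) = 1.0000. V = [p*·201.8697 + (1−p*)·79.5532]/1.23 = 146.9102. B = V − Δ·S = -88.3138.
(1,0): S=108.0000. Δ = (V_up−V_dn)/(S_up−S_dn) = (55.0851−7.6536)/(142.5600−86.4000) = 0.8446. V = [p*·55.0851 + (1−p*)·7.6536]/1.23 = 38.1104. B = V − Δ·S = -53.1041.
(1,1): S=178.2000. Δ = (V_up−V_dn)/(S_up−S_dn) = (146.9102−55.0851)/(235.2240−142.5600) = 0.9909. V = [p*·146.9102 + (1−p*)·55.0851]/1.23 = 106.5182. B = V − Δ·S = -70.0684.
(0,0): S=135.0000. Δ = (V_up−V_dn)/(S_up−S_dn) = (106.5182−38.1104)/(178.2000−108.0000) = 0.9745. V = [p*·106.5182 + (1−p*)·38.1104]/1.23 = 76.9743. B = V − Δ·S = -54.5791.
Root portfolio cost Δ·135+B reproduces V0=76.9743.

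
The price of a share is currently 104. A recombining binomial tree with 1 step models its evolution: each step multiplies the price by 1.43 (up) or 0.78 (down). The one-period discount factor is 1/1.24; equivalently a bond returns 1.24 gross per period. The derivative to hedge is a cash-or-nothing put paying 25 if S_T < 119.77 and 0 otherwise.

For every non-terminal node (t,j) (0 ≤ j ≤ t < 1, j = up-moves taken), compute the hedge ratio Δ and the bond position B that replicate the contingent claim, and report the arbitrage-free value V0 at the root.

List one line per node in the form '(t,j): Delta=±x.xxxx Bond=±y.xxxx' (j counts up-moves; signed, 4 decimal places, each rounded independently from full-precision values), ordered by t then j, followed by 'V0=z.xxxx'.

(0,0): Delta=-0.3698 Bond=44.3548
V0=5.8933

The replicating-portfolio and risk-neutral prices coincide; use p* = (1.24−0.78)/(1.43−0.78) = 0.7077 for the latter.
Terminal values V(1,·): V(1,0)=25.0000, V(1,1)=0.0000
  t=0,j=0: stock 104.0000 → up 148.7200 (V=0.0000), down 81.1200 (V=25.0000). Price 5.8933; hedge Δ=-0.3698, bond B=44.3548.
Each (Δ,B) replicates both successor values, so the strategy is self-financing and V0 is arbitrage-free.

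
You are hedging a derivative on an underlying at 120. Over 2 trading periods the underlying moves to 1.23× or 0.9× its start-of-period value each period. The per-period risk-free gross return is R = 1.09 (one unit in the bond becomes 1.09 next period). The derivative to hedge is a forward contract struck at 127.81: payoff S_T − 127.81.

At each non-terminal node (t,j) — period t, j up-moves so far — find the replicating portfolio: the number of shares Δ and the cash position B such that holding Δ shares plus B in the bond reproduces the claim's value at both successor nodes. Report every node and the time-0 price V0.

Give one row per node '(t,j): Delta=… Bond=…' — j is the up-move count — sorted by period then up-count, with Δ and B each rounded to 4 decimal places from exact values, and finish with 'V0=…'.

(0,0): Delta=1.0000 Bond=-107.5751
(1,0): Delta=1.0000 Bond=-117.2569
(1,1): Delta=1.0000 Bond=-117.2569
V0=12.4249

Risk-neutral probability p* = (R−d)/(u−d) = (1.09−0.9)/(1.23−0.9) = 0.5758.
Terminal payoffs: V(2,0)=-30.6100, V(2,1)=5.0300, V(2,2)=53.7380
Node (1,0) S=108.0000: V=(p*·5.0300+(1−p*)·-30.6100)/1.09=-9.2569; Δ=(5.0300−-30.6100)/(132.8400−97.2000)=1.0000; B=V−Δ·S=-117.2569
Node (1,1) S=147.6000: V=(p*·53.7380+(1−p*)·5.0300)/1.09=30.3431; Δ=(53.7380−5.0300)/(181.5480−132.8400)=1.0000; B=V−Δ·S=-117.2569
Node (0,0) S=120.0000: V=(p*·30.3431+(1−p*)·-9.2569)/1.09=12.4249; Δ=(30.3431−-9.2569)/(147.6000−108.0000)=1.0000; B=V−Δ·S=-107.5751
Each (Δ,B) replicates both successor values, so the strategy is self-financing and V0 is arbitrage-free.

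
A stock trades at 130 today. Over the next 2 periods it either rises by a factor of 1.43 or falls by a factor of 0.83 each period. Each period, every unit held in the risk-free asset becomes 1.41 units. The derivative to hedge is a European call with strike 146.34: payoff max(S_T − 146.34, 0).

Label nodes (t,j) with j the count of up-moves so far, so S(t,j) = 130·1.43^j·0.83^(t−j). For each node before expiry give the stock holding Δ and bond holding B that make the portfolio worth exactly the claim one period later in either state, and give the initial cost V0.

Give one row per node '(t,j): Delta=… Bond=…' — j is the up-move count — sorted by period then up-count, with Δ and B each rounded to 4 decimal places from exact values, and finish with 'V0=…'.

(0,0): Delta=0.9828 Bond=-71.3389
(1,0): Delta=0.1229 Bond=-7.8065
(1,1): Delta=1.0000 Bond=-103.7872
V0=56.4238

Risk-neutral probability p* = (R−d)/(u−d) = (1.41−0.83)/(1.43−0.83) = 0.9667.
At expiry t=2: V(2,0)=0.0000, V(2,1)=7.9570, V(2,2)=119.4970
(1,0): S=107.9000. Δ = (V_up−V_dn)/(S_up−S_dn) = (7.9570−0.0000)/(154.2970−89.5570) = 0.1229. V = [p*·7.9570 + (1−p*)·0.0000]/1.41 = 5.4552. B = V − Δ·S = -7.8065.
(1,1): S=185.9000. Δ = (V_up−V_dn)/(S_up−S_dn) = (119.4970−7.9570)/(265.8370−154.2970) = 1.0000. V = [p*·119.4970 + (1−p*)·7.9570]/1.41 = 82.1128. B = V − Δ·S = -103.7872.
(0,0): S=130.0000. Δ = (V_up−V_dn)/(S_up−S_dn) = (82.1128−5.4552)/(185.9000−107.9000) = 0.9828. V = [p*·82.1128 + (1−p*)·5.4552]/1.41 = 56.4238. B = V − Δ·S = -71.3389.
Check: Δ(0,0)·S0 + B(0,0) = 56.4238 = V0.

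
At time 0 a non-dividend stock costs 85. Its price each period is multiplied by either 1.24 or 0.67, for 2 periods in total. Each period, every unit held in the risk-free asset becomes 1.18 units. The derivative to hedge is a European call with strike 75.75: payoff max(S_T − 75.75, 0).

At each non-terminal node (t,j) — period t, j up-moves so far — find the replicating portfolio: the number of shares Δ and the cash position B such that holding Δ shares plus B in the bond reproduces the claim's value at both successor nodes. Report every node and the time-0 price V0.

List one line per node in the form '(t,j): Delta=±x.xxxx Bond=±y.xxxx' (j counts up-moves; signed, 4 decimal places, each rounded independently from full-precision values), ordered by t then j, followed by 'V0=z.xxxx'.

(0,0): Delta=0.8599 Bond=-41.5018
(1,0): Delta=0.0000 Bond=0.0000
(1,1): Delta=0.9146 Bond=-54.7336
V0=31.5910

Under the risk-neutral measure, an up-move has probability p* = (R−d)/(u−d) = 0.8947 and values discount at R = 1.18.
Terminal values V(2,·): V(2,0)=0.0000, V(2,1)=0.0000, V(2,2)=54.9460
(1,0): S=56.9500. Δ = (V_up−V_dn)/(S_up−S_dn) = (0.0000−0.0000)/(70.6180−38.1565) = 0.0000. V = [p*·0.0000 + (1−p*)·0.0000]/1.18 = 0.0000. B = V − Δ·S = 0.0000.
(1,1): S=105.4000. Δ = (V_up−V_dn)/(S_up−S_dn) = (54.9460−0.0000)/(130.6960−70.6180) = 0.9146. V = [p*·54.9460 + (1−p*)·0.0000]/1.18 = 41.6629. B = V − Δ·S = -54.7336.
(0,0): S=85.0000. Δ = (V_up−V_dn)/(S_up−S_dn) = (41.6629−0.0000)/(105.4000−56.9500) = 0.8599. V = [p*·41.6629 + (1−p*)·0.0000]/1.18 = 31.5910. B = V − Δ·S = -41.5018.
Check: Δ(0,0)·S0 + B(0,0) = 31.5910 = V0.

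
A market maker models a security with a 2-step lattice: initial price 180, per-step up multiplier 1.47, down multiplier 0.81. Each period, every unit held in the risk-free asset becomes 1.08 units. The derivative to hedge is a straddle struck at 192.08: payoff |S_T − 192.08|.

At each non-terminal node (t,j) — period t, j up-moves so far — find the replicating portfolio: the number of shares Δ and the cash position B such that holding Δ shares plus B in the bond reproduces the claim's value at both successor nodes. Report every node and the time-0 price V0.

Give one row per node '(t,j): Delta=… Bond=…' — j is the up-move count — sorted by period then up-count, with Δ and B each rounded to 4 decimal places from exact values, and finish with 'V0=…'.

No-arbitrage ⇒ martingale measure with p* = (R−d)/(u−d) = 0.4091.
Terminal payoffs: V(2,0)=73.9820, V(2,1)=22.2460, V(2,2)=196.8820
  t=1,j=0: stock 145.8000 → up 214.3260 (V=22.2460), down 118.0980 (V=73.9820). Price 48.9049; hedge Δ=-0.5376, bond B=127.2928.
  t=1,j=1: stock 264.6000 → up 388.9620 (V=196.8820), down 214.3260 (V=22.2460). Price 86.7481; hedge Δ=1.0000, bond B=-177.8519.
  t=0,j=0: stock 180.0000 → up 264.6000 (V=86.7481), down 145.8000 (V=48.9049). Price 59.6169; hedge Δ=0.3185, bond B=2.2786.
Root portfolio cost Δ·180+B reproduces V0=59.6169.

(0,0): Delta=0.3185 Bond=2.2786
(1,0): Delta=-0.5376 Bond=127.2928
(1,1): Delta=1.0000 Bond=-177.8519
V0=59.6169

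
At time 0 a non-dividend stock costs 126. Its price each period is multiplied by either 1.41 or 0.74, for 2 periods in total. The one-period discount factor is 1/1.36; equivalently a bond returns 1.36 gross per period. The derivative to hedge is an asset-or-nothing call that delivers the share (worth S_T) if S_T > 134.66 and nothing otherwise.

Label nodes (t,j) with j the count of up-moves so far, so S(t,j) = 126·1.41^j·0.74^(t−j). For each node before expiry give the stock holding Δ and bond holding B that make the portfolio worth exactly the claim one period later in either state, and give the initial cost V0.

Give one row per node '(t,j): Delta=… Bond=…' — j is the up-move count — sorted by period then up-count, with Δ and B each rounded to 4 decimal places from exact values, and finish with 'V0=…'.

Under the risk-neutral measure, an up-move has probability p* = (R−d)/(u−d) = 0.9254 and values discount at R = 1.36.
At expiry t=2: V(2,0)=0.0000, V(2,1)=0.0000, V(2,2)=250.5006
  t=1,j=0: stock 93.2400 → up 131.4684 (V=0.0000), down 68.9976 (V=0.0000). Price 0.0000; hedge Δ=0.0000, bond B=0.0000.
  t=1,j=1: stock 177.6600 → up 250.5006 (V=250.5006), down 131.4684 (V=0.0000). Price 170.4460; hedge Δ=2.1045, bond B=-203.4355.
  t=0,j=0: stock 126.0000 → up 177.6600 (V=170.4460), down 93.2400 (V=0.0000). Price 115.9751; hedge Δ=2.0190, bond B=-138.4219.
Self-financing check: at every node Δ·S+B equals the discounted successor values.

(0,0): Delta=2.0190 Bond=-138.4219
(1,0): Delta=0.0000 Bond=0.0000
(1,1): Delta=2.1045 Bond=-203.4355
V0=115.9751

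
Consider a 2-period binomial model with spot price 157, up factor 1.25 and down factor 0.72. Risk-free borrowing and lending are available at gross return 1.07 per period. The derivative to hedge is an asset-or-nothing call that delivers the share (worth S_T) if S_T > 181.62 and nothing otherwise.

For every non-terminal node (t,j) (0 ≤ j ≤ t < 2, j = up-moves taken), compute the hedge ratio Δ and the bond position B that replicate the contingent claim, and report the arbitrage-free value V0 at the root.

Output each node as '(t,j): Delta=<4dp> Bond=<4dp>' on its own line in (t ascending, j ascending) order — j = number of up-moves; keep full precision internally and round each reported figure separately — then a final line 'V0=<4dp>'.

Since d<R<u, set p* = (R−d)/(u−d) = 0.6604; price each node as the discounted p*-expectation of its children.
Payoff layer (t=2): V(2,0)=0.0000, V(2,1)=0.0000, V(2,2)=245.3125
(1,0): S=113.0400. Δ = (V_up−V_dn)/(S_up−S_dn) = (0.0000−0.0000)/(141.3000−81.3888) = 0.0000. V = [p*·0.0000 + (1−p*)·0.0000]/1.07 = 0.0000. B = V − Δ·S = 0.0000.
(1,1): S=196.2500. Δ = (V_up−V_dn)/(S_up−S_dn) = (245.3125−0.0000)/(245.3125−141.3000) = 2.3585. V = [p*·245.3125 + (1−p*)·0.0000]/1.07 = 151.4008. B = V − Δ·S = -311.4530.
(0,0): S=157.0000. Δ = (V_up−V_dn)/(S_up−S_dn) = (151.4008−0.0000)/(196.2500−113.0400) = 1.8195. V = [p*·151.4008 + (1−p*)·0.0000]/1.07 = 93.4408. B = V − Δ·S = -192.2210.
Check: Δ(0,0)·S0 + B(0,0) = 93.4408 = V0.

(0,0): Delta=1.8195 Bond=-192.2210
(1,0): Delta=0.0000 Bond=0.0000
(1,1): Delta=2.3585 Bond=-311.4530
V0=93.4408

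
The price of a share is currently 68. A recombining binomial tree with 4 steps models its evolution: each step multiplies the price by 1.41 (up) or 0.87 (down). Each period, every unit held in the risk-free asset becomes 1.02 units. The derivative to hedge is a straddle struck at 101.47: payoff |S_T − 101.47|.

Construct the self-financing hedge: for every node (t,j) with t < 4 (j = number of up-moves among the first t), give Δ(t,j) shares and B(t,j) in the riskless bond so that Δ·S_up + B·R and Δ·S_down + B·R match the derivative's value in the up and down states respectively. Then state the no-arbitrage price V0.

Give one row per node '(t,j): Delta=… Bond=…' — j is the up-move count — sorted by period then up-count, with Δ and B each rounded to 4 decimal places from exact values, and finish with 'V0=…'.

No-arbitrage ⇒ martingale measure with p* = (R−d)/(u−d) = 0.2778.
At expiry t=4: V(4,0)=62.5130, V(4,1)=38.3327, V(4,2)=0.8559, V(4,3)=64.3686, V(4,4)=167.3028
(3,0): S=44.7782. Δ = (V_up−V_dn)/(S_up−S_dn) = (38.3327−62.5130)/(63.1373−38.9570) = -1.0000. V = [p*·38.3327 + (1−p*)·62.5130]/1.02 = 54.7022. B = V − Δ·S = 99.4804.
(3,1): S=72.5716. Δ = (V_up−V_dn)/(S_up−S_dn) = (0.8559−38.3327)/(102.3259−63.1373) = -0.9563. V = [p*·0.8559 + (1−p*)·38.3327]/1.02 = 27.3750. B = V − Δ·S = 96.7765.
(3,2): S=117.6160. Δ = (V_up−V_dn)/(S_up−S_dn) = (64.3686−0.8559)/(165.8386−102.3259) = 1.0000. V = [p*·64.3686 + (1−p*)·0.8559]/1.02 = 18.1356. B = V − Δ·S = -99.4804.
(3,3): S=190.6190. Δ = (V_up−V_dn)/(S_up−S_dn) = (167.3028−64.3686)/(268.7728−165.8386) = 1.0000. V = [p*·167.3028 + (1−p*)·64.3686]/1.02 = 91.1386. B = V − Δ·S = -99.4804.
(2,0): S=51.4692. Δ = (V_up−V_dn)/(S_up−S_dn) = (27.3750−54.7022)/(72.5716−44.7782) = -0.9832. V = [p*·27.3750 + (1−p*)·54.7022]/1.02 = 46.1876. B = V − Δ·S = 96.7934.
(2,1): S=83.4156. Δ = (V_up−V_dn)/(S_up−S_dn) = (18.1356−27.3750)/(117.6160−72.5716) = -0.2051. V = [p*·18.1356 + (1−p*)·27.3750]/1.02 = 24.3221. B = V − Δ·S = 41.4321.
(2,2): S=135.1908. Δ = (V_up−V_dn)/(S_up−S_dn) = (91.1386−18.1356)/(190.6190−117.6160) = 1.0000. V = [p*·91.1386 + (1−p*)·18.1356]/1.02 = 37.6610. B = V − Δ·S = -97.5298.
(1,0): S=59.1600. Δ = (V_up−V_dn)/(S_up−S_dn) = (24.3221−46.1876)/(83.4156−51.4692) = -0.6844. V = [p*·24.3221 + (1−p*)·46.1876]/1.02 = 39.3273. B = V − Δ·S = 79.8189.
(1,1): S=95.8800. Δ = (V_up−V_dn)/(S_up−S_dn) = (37.6610−24.3221)/(135.1908−83.4156) = 0.2576. V = [p*·37.6610 + (1−p*)·24.3221]/1.02 = 27.4778. B = V − Δ·S = 2.7760.
(0,0): S=68.0000. Δ = (V_up−V_dn)/(S_up−S_dn) = (27.4778−39.3273)/(95.8800−59.1600) = -0.3227. V = [p*·27.4778 + (1−p*)·39.3273]/1.02 = 35.3292. B = V − Δ·S = 57.2727.
Root portfolio cost Δ·68+B reproduces V0=35.3292.

(0,0): Delta=-0.3227 Bond=57.2727
(1,0): Delta=-0.6844 Bond=79.8189
(1,1): Delta=0.2576 Bond=2.7760
(2,0): Delta=-0.9832 Bond=96.7934
(2,1): Delta=-0.2051 Bond=41.4321
(2,2): Delta=1.0000 Bond=-97.5298
(3,0): Delta=-1.0000 Bond=99.4804
(3,1): Delta=-0.9563 Bond=96.7765
(3,2): Delta=1.0000 Bond=-99.4804
(3,3): Delta=1.0000 Bond=-99.4804
V0=35.3292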